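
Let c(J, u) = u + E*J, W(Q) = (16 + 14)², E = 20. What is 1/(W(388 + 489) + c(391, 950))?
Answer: 1/9670 ≈ 0.00010341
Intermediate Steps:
W(Q) = 900 (W(Q) = 30² = 900)
c(J, u) = u + 20*J
1/(W(388 + 489) + c(391, 950)) = 1/(900 + (950 + 20*391)) = 1/(900 + (950 + 7820)) = 1/(900 + 8770) = 1/9670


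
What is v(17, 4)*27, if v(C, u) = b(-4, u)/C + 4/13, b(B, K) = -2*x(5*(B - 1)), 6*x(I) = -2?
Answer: 2070/221 ≈ 9.3665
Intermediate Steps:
x(I) = -1/3 (x(I) = (1/6)*(-2) = -1/3)
b(B, K) = 2/3 (b(B, K) = -2*(-1/3) = 2/3)
v(C, u) = 4/13 + 2/(3*C) (v(C, u) = 2/(3*C) + 4/13 = 4/13 + 2/(3*C))
v(17, 4)*27 = ((2/39)*(13 + 6*17)/17)*27 = ((2/39)*(1/17)*(13 + 102))*27 = ((2/39)*(1/17)*115)*27 = (230/663)*27 = 2070/221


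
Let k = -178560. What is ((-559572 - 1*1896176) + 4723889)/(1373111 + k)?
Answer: 2268141/1194551 ≈ 1.8987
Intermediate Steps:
((-559572 - 1*1896176) + 4723889)/(1373111 + k) = ((-559572 - 1*1896176) + 4723889)/(1373111 - 178560) = ((-559572 - 1896176) + 4723889)/1194551 = (-2455748 + 4723889)*(1/1194551) = 2268141*(1/1194551) = 2268141/1194551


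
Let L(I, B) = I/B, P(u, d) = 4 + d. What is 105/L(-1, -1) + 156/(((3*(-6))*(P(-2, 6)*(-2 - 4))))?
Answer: 9463/90 ≈ 105.14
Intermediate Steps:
105/L(-1, -1) + 156/(((3*(-6))*(P(-2, 6)*(-2 - 4)))) = 105/((-1/(-1))) + 156/(((3*(-6))*((4 + 6)*(-2 - 4)))) = 105/((-1*(-1))) + 156/((-180*(-6))) = 105/1 + 156/((-18*(-60))) = 105*1 + 156/1080 = 105 + 156*(1/1080) = 105 + 13/90 = 9463/90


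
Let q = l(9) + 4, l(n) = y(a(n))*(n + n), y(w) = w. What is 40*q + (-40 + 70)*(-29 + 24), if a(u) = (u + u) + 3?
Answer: 15130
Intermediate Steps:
a(u) = 3 + 2*u (a(u) = 2*u + 3 = 3 + 2*u)
l(n) = 2*n*(3 + 2*n) (l(n) = (3 + 2*n)*(n + n) = (3 + 2*n)*(2*n) = 2*n*(3 + 2*n))
q = 382 (q = 2*9*(3 + 2*9) + 4 = 2*9*(3 + 18) + 4 = 2*9*21 + 4 = 378 + 4 = 382)
40*q + (-40 + 70)*(-29 + 24) = 40*382 + (-40 + 70)*(-29 + 24) = 15280 + 30*(-5) = 15280 - 150 = 15130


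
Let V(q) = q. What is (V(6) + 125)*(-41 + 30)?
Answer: -1441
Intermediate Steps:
(V(6) + 125)*(-41 + 30) = (6 + 125)*(-41 + 30) = 131*(-11) = -1441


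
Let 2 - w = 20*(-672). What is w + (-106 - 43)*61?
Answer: 4353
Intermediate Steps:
w = 13442 (w = 2 - 20*(-672) = 2 - 1*(-13440) = 2 + 13440 = 13442)
w + (-106 - 43)*61 = 13442 + (-106 - 43)*61 = 13442 - 149*61 = 13442 - 9089 = 4353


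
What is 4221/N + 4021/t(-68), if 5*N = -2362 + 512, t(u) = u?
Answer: -887399/12580 ≈ -70.540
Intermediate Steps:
N = -370 (N = (-2362 + 512)/5 = (1/5)*(-1850) = -370)
4221/N + 4021/t(-68) = 4221/(-370) + 4021/(-68) = 4221*(-1/370) + 4021*(-1/68) = -4221/370 - 4021/68 = -887399/12580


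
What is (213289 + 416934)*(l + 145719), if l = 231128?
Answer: 237497646881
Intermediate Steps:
(213289 + 416934)*(l + 145719) = (213289 + 416934)*(231128 + 145719) = 630223*376847 = 237497646881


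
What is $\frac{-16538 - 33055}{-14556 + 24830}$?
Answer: $- \frac{49593}{10274} \approx -4.827$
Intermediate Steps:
$\frac{-16538 - 33055}{-14556 + 24830} = - \frac{49593}{10274}$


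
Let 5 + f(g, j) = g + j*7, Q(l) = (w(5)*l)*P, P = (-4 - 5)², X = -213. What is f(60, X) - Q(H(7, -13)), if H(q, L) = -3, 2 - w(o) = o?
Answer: -2165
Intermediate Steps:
w(o) = 2 - o
P = 81 (P = (-9)² = 81)
Q(l) = -243*l (Q(l) = ((2 - 1*5)*l)*81 = ((2 - 5)*l)*81 = -3*l*81 = -243*l)
f(g, j) = -5 + g + 7*j (f(g, j) = -5 + (g + j*7) = -5 + (g + 7*j) = -5 + g + 7*j)
f(60, X) - Q(H(7, -13)) = (-5 + 60 + 7*(-213)) - (-243)*(-3) = (-5 + 60 - 1491) - 1*729 = -1436 - 729 = -2165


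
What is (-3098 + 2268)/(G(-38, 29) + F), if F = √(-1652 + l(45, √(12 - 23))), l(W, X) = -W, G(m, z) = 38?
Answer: -31540/3141 + 830*I*√1697/3141 ≈ -10.041 + 10.886*I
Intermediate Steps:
F = I*√1697 (F = √(-1652 - 1*45) = √(-1652 - 45) = √(-1697) = I*√1697 ≈ 41.195*I)
(-3098 + 2268)/(G(-38, 29) + F) = (-3098 + 2268)/(38 + I*√1697) = -830/(38 + I*√1697)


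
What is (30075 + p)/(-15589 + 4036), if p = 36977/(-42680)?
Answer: -1283564023/493082040 ≈ -2.6031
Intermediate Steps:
p = -36977/42680 (p = 36977*(-1/42680) = -36977/42680 ≈ -0.86638)
(30075 + p)/(-15589 + 4036) = (30075 - 36977/42680)/(-15589 + 4036) = (1283564023/42680)/(-11553) = (1283564023/42680)*(-1/11553) = -1283564023/493082040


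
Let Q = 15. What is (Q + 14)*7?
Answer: 203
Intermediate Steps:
(Q + 14)*7 = (15 + 14)*7 = 29*7 = 203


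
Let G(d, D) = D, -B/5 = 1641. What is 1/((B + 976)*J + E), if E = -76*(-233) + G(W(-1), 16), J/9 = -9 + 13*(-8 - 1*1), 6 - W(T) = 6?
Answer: 1/8215410 ≈ 1.2172e-7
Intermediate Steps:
W(T) = 0 (W(T) = 6 - 1*6 = 6 - 6 = 0)
B = -8205 (B = -5*1641 = -8205)
J = -1134 (J = 9*(-9 + 13*(-8 - 1*1)) = 9*(-9 + 13*(-8 - 1)) = 9*(-9 + 13*(-9)) = 9*(-9 - 117) = 9*(-126) = -1134)
E = 17724 (E = -76*(-233) + 16 = 17708 + 16 = 17724)
1/((B + 976)*J + E) = 1/((-8205 + 976)*(-1134) + 17724) = 1/(-7229*(-1134) + 17724) = 1/(8197686 + 17724) = 1/8215410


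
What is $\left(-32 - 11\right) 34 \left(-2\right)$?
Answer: $2924$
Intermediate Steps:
$\left(-32 - 11\right) 34 \left(-2\right) = \left(-43\right) \left(-68\right) = 2924$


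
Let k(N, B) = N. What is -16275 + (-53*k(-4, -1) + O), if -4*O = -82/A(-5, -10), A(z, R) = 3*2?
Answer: -192715/12 ≈ -16060.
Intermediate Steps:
A(z, R) = 6
O = 41/12 (O = -(-41)/(2*6) = -¼*(-41/3) = 41/12 ≈ 3.4167)
-16275 + (-53*k(-4, -1) + O) = -16275 + (-53*(-4) + 41/12) = -16275 + (212 + 41/12) = -16275 + 2585/12 = -192715/12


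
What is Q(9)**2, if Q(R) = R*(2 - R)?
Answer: 3969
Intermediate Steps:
Q(9)**2 = (9*(2 - 1*9))**2 = (9*(2 - 9))**2 = (9*(-7))**2 = (-63)**2 = 3969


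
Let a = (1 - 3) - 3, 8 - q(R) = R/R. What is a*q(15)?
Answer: -35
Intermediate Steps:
q(R) = 7 (q(R) = 8 - R/R = 8 - 1*1 = 8 - 1 = 7)
a = -5 (a = -2 - 3 = -5)
a*q(15) = -5*7 = -35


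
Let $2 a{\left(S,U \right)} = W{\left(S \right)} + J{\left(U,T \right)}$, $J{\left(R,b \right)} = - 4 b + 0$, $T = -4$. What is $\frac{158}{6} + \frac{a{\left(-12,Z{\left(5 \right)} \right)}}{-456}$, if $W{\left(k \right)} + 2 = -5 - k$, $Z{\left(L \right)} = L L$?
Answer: $\frac{23995}{912} \approx 26.31$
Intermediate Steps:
$J{\left(R,b \right)} = - 4 b$
$Z{\left(L \right)} = L^{2}$
$W{\left(k \right)} = -7 - k$ ($W{\left(k \right)} = -2 - \left(5 + k\right) = -7 - k$)
$a{\left(S,U \right)} = \frac{9}{2} - \frac{S}{2}$ ($a{\left(S,U \right)} = \frac{\left(-7 - S\right) - -16}{2} = \frac{\left(-7 - S\right) + 16}{2} = \frac{9 - S}{2} = \frac{9}{2} - \frac{S}{2}$)
$\frac{158}{6} + \frac{a{\left(-12,Z{\left(5 \right)} \right)}}{-456} = \frac{158}{6} + \frac{\frac{9}{2} - -6}{-456} = 158 \cdot \frac{1}{6} + \left(\frac{9}{2} + 6\right) \left(- \frac{1}{456}\right) = \frac{79}{3} + \frac{21}{2} \left(- \frac{1}{456}\right) = \frac{79}{3} - \frac{7}{304} = \frac{23995}{912}$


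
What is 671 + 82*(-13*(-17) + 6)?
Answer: 19285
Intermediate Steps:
671 + 82*(-13*(-17) + 6) = 671 + 82*(221 + 6) = 671 + 82*227 = 671 + 18614 = 19285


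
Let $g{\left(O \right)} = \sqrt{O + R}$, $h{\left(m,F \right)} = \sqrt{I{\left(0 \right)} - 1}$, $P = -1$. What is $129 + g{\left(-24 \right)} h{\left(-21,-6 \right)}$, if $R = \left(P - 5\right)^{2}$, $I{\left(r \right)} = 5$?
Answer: $129 + 4 \sqrt{3} \approx 135.93$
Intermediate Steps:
$R = 36$ ($R = \left(-1 - 5\right)^{2} = \left(-6\right)^{2} = 36$)
$h{\left(m,F \right)} = 2$ ($h{\left(m,F \right)} = \sqrt{5 - 1} = \sqrt{4} = 2$)
$g{\left(O \right)} = \sqrt{36 + O}$ ($g{\left(O \right)} = \sqrt{O + 36} = \sqrt{36 + O}$)
$129 + g{\left(-24 \right)} h{\left(-21,-6 \right)} = 129 + \sqrt{36 - 24} \cdot 2 = 129 + \sqrt{12} \cdot 2 = 129 + 2 \sqrt{3} \cdot 2 = 129 + 4 \sqrt{3}$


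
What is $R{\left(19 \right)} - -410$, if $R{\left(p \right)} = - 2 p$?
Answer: $372$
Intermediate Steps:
$R{\left(19 \right)} - -410 = \left(-2\right) 19 - -410 = -38 + 410 = 372$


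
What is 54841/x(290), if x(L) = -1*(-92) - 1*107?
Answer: -54841/15 ≈ -3656.1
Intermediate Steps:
x(L) = -15 (x(L) = 92 - 107 = -15)
54841/x(290) = 54841/(-15) = 54841*(-1/15) = -54841/15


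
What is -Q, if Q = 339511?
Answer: -339511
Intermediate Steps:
-Q = -1*339511 = -339511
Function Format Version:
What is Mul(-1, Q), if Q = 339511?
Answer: -339511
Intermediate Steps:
Mul(-1, Q) = Mul(-1, 339511) = -339511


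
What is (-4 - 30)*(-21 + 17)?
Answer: 136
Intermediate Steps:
(-4 - 30)*(-21 + 17) = -34*(-4) = 136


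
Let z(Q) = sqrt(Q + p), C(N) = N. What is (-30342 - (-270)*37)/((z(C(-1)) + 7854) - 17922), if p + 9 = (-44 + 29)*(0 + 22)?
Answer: 51225984/25341241 + 10176*I*sqrt(85)/25341241 ≈ 2.0214 + 0.0037022*I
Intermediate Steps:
p = -339 (p = -9 + (-44 + 29)*(0 + 22) = -9 - 15*22 = -9 - 330 = -339)
z(Q) = sqrt(-339 + Q) (z(Q) = sqrt(Q - 339) = sqrt(-339 + Q))
(-30342 - (-270)*37)/((z(C(-1)) + 7854) - 17922) = (-30342 - (-270)*37)/((sqrt(-339 - 1) + 7854) - 17922) = (-30342 - 1*(-9990))/((sqrt(-340) + 7854) - 17922) = (-30342 + 9990)/((2*I*sqrt(85) + 7854) - 17922) = -20352/((7854 + 2*I*sqrt(85)) - 17922) = -20352/(-10068 + 2*I*sqrt(85))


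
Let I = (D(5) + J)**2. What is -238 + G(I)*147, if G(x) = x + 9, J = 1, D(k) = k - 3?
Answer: 2408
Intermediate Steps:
D(k) = -3 + k
I = 9 (I = ((-3 + 5) + 1)**2 = (2 + 1)**2 = 3**2 = 9)
G(x) = 9 + x
-238 + G(I)*147 = -238 + (9 + 9)*147 = -238 + 18*147 = -238 + 2646 = 2408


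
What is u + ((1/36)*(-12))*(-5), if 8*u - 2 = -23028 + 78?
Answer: -17201/6 ≈ -2866.8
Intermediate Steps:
u = -5737/2 (u = 1/4 + (-23028 + 78)/8 = 1/4 + (1/8)*(-22950) = 1/4 - 11475/4 = -5737/2 ≈ -2868.5)
u + ((1/36)*(-12))*(-5) = -5737/2 + ((1/36)*(-12))*(-5) = -5737/2 - 1/3*(-5) = -5737/2 + 5/3 = -17201/6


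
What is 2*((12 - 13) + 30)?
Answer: 58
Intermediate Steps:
2*((12 - 13) + 30) = 2*(-1 + 30) = 2*29 = 58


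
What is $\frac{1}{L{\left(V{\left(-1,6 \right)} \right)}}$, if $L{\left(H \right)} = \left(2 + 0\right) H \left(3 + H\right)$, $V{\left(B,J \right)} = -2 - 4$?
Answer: $\frac{1}{36} \approx 0.027778$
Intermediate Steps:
$V{\left(B,J \right)} = -6$
$L{\left(H \right)} = 2 H \left(3 + H\right)$
$\frac{1}{L{\left(V{\left(-1,6 \right)} \right)}} = \frac{1}{2 \left(-6\right) \left(3 - 6\right)} = \frac{1}{2 \left(-6\right) \left(-3\right)} = \frac{1}{36}$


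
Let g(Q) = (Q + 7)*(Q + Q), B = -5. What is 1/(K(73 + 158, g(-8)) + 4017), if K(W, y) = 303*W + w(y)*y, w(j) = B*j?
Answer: 1/72730 ≈ 1.3749e-5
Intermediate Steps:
w(j) = -5*j
g(Q) = 2*Q*(7 + Q) (g(Q) = (7 + Q)*(2*Q) = 2*Q*(7 + Q))
K(W, y) = -5*y² + 303*W (K(W, y) = 303*W + (-5*y)*y = 303*W - 5*y² = -5*y² + 303*W)
1/(K(73 + 158, g(-8)) + 4017) = 1/((-5*256*(7 - 8)² + 303*(73 + 158)) + 4017) = 1/((-5*(2*(-8)*(-1))² + 303*231) + 4017) = 1/((-5*16² + 69993) + 4017) = 1/((-5*256 + 69993) + 4017) = 1/((-1280 + 69993) + 4017) = 1/(68713 + 4017) = 1/72730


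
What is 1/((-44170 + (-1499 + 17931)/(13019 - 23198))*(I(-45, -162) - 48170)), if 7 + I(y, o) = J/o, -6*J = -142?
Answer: 190269/404904288684391 ≈ 4.6991e-10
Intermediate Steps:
J = 71/3 (J = -⅙*(-142) = 71/3 ≈ 23.667)
I(y, o) = -7 + 71/(3*o)
1/((-44170 + (-1499 + 17931)/(13019 - 23198))*(I(-45, -162) - 48170)) = 1/((-44170 + (-1499 + 17931)/(13019 - 23198))*((-7 + (71/3)/(-162)) - 48170)) = 1/((-44170 + 16432/(-10179))*((-7 + (71/3)*(-1/162)) - 48170)) = 1/((-44170 + 16432*(-1/10179))*((-7 - 71/486) - 48170)) = 1/((-44170 - 1264/783)*(-3473/486 - 48170)) = 1/(-34586374/783*(-23414093/486)) = 1/(404904288684391/190269) = 190269/404904288684391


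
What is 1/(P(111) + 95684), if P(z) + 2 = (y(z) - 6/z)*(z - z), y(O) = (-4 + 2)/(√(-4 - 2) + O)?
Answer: 1/95682 ≈ 1.0451e-5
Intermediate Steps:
y(O) = -2/(O + I*√6) (y(O) = -2/(√(-6) + O) = -2/(I*√6 + O) = -2/(O + I*√6))
P(z) = -2 (P(z) = -2 + (-2/(z + I*√6) - 6/z)*(z - z) = -2 + (-6/z - 2/(z + I*√6))*0 = -2 + 0 = -2)
1/(P(111) + 95684) = 1/(-2 + 95684) = 1/95682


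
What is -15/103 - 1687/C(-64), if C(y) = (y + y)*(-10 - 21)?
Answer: -233281/408704 ≈ -0.57078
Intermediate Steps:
C(y) = -62*y (C(y) = (2*y)*(-31) = -62*y)
-15/103 - 1687/C(-64) = -15/103 - 1687/((-62*(-64))) = -15*1/103 - 1687/3968 = -15/103 - 1687*1/3968 = -15/103 - 1687/3968 = -233281/408704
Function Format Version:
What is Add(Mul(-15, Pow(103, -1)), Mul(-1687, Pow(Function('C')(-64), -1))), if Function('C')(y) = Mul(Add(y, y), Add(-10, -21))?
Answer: Rational(-233281, 408704) ≈ -0.57078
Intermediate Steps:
Function('C')(y) = Mul(-62, y) (Function('C')(y) = Mul(Mul(2, y), -31) = Mul(-62, y))
Add(Mul(-15, Pow(103, -1)), Mul(-1687, Pow(Function('C')(-64), -1))) = Add(Mul(-15, Pow(103, -1)), Mul(-1687, Pow(Mul(-62, -64), -1))) = Add(Mul(-15, Rational(1, 103)), Mul(-1687, Pow(3968, -1))) = Add(Rational(-15, 103), Mul(-1687, Rational(1, 3968))) = Add(Rational(-15, 103), Rational(-1687, 3968)) = Rational(-233281, 408704)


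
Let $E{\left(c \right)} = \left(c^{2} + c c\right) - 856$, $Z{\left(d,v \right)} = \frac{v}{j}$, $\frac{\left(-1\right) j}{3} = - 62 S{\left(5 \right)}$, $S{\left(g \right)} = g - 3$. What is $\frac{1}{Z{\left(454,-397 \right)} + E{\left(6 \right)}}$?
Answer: $- \frac{372}{292045} \approx -0.0012738$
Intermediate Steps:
$S{\left(g \right)} = -3 + g$ ($S{\left(g \right)} = g - 3 = -3 + g$)
$j = 372$ ($j = - 3 \left(- 62 \left(-3 + 5\right)\right) = - 3 \left(\left(-62\right) 2\right) = \left(-3\right) \left(-124\right) = 372$)
$Z{\left(d,v \right)} = \frac{v}{372}$
$E{\left(c \right)} = -856 + 2 c^{2}$ ($E{\left(c \right)} = \left(c^{2} + c^{2}\right) - 856 = 2 c^{2} - 856 = -856 + 2 c^{2}$)
$\frac{1}{Z{\left(454,-397 \right)} + E{\left(6 \right)}} = \frac{1}{\frac{1}{372} \left(-397\right) - \left(856 - 2 \cdot 6^{2}\right)} = \frac{1}{- \frac{397}{372} + \left(-856 + 2 \cdot 36\right)} = \frac{1}{- \frac{397}{372} + \left(-856 + 72\right)} = \frac{1}{- \frac{397}{372} - 784} = \frac{1}{- \frac{292045}{372}} = - \frac{372}{292045}$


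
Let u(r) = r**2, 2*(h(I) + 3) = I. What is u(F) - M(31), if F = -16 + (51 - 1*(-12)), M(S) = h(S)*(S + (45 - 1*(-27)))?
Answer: 1843/2 ≈ 921.50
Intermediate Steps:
h(I) = -3 + I/2
M(S) = (-3 + S/2)*(72 + S) (M(S) = (-3 + S/2)*(S + (45 - 1*(-27))) = (-3 + S/2)*(S + (45 + 27)) = (-3 + S/2)*(S + 72) = (-3 + S/2)*(72 + S))
F = 47 (F = -16 + (51 + 12) = -16 + 63 = 47)
u(F) - M(31) = 47**2 - (-6 + 31)*(72 + 31)/2 = 2209 - 25*103/2 = 2209 - 1*2575/2 = 2209 - 2575/2 = 1843/2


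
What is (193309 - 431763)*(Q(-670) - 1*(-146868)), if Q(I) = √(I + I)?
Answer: -35021262072 - 476908*I*√335 ≈ -3.5021e+10 - 8.7288e+6*I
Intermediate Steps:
Q(I) = √2*√I (Q(I) = √(2*I) = √2*√I)
(193309 - 431763)*(Q(-670) - 1*(-146868)) = (193309 - 431763)*(√2*√(-670) - 1*(-146868)) = -238454*(√2*(I*√670) + 146868) = -238454*(2*I*√335 + 146868) = -238454*(146868 + 2*I*√335) = -35021262072 - 476908*I*√335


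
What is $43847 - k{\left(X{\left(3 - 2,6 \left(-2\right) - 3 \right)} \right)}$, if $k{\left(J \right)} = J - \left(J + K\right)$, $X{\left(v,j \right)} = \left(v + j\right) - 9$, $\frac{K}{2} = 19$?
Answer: $43885$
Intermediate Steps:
$K = 38$ ($K = 2 \cdot 19 = 38$)
$X{\left(v,j \right)} = -9 + j + v$ ($X{\left(v,j \right)} = \left(j + v\right) - 9 = -9 + j + v$)
$k{\left(J \right)} = -38$ ($k{\left(J \right)} = J - \left(J + 38\right) = J - \left(38 + J\right) = -38$)
$43847 - k{\left(X{\left(3 - 2,6 \left(-2\right) - 3 \right)} \right)} = 43847 - -38 = 43847 + 38 = 43885$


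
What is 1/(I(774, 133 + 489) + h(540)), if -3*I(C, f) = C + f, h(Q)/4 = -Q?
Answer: -3/7876 ≈ -0.00038090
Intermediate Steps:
h(Q) = -4*Q (h(Q) = 4*(-Q) = -4*Q)
I(C, f) = -C/3 - f/3 (I(C, f) = -(C + f)/3 = -C/3 - f/3)
1/(I(774, 133 + 489) + h(540)) = 1/((-⅓*774 - (133 + 489)/3) - 4*540) = 1/((-258 - ⅓*622) - 2160) = 1/((-258 - 622/3) - 2160) = 1/(-1396/3 - 2160) = 1/(-7876/3) = -3/7876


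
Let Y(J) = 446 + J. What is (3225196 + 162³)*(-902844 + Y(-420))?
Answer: -6750121008232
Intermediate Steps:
(3225196 + 162³)*(-902844 + Y(-420)) = (3225196 + 162³)*(-902844 + (446 - 420)) = (3225196 + 4251528)*(-902844 + 26) = 7476724*(-902818) = -6750121008232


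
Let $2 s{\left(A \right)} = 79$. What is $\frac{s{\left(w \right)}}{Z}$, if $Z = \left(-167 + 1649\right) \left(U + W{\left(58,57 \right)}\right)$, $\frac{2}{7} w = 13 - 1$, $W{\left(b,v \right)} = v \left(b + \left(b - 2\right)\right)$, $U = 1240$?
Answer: $\frac{79}{22935432} \approx 3.4445 \cdot 10^{-6}$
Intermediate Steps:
$W{\left(b,v \right)} = v \left(-2 + 2 b\right)$ ($W{\left(b,v \right)} = v \left(b + \left(-2 + b\right)\right) = v \left(-2 + 2 b\right)$)
$w = 42$ ($w = \frac{7 \left(13 - 1\right)}{2} = \frac{7}{2} \cdot 12 = 42$)
$s{\left(A \right)} = \frac{79}{2}$ ($s{\left(A \right)} = \frac{1}{2} \cdot 79 = \frac{79}{2}$)
$Z = 11467716$ ($Z = \left(-167 + 1649\right) \left(1240 + 2 \cdot 57 \left(-1 + 58\right)\right) = 1482 \left(1240 + 2 \cdot 57 \cdot 57\right) = 1482 \left(1240 + 6498\right) = 1482 \cdot 7738 = 11467716$)
$\frac{s{\left(w \right)}}{Z} = \frac{79}{2 \cdot 11467716} = \frac{79}{2} \cdot \frac{1}{11467716} = \frac{79}{22935432}$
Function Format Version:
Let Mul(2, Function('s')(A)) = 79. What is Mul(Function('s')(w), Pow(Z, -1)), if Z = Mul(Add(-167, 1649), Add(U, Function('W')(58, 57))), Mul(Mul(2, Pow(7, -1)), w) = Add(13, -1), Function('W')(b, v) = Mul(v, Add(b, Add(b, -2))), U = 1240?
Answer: Rational(79, 22935432) ≈ 3.4445e-6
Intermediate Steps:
Function('W')(b, v) = Mul(v, Add(-2, Mul(2, b))) (Function('W')(b, v) = Mul(v, Add(b, Add(-2, b))) = Mul(v, Add(-2, Mul(2, b))))
w = 42 (w = Mul(Rational(7, 2), Add(13, -1)) = Mul(Rational(7, 2), 12) = 42)
Function('s')(A) = Rational(79, 2) (Function('s')(A) = Mul(Rational(1, 2), 79) = Rational(79, 2))
Z = 11467716 (Z = Mul(Add(-167, 1649), Add(1240, Mul(2, 57, Add(-1, 58)))) = Mul(1482, Add(1240, Mul(2, 57, 57))) = Mul(1482, Add(1240, 6498)) = Mul(1482, 7738) = 11467716)
Mul(Function('s')(w), Pow(Z, -1)) = Mul(Rational(79, 2), Pow(11467716, -1)) = Mul(Rational(79, 2), Rational(1, 11467716)) = Rational(79, 22935432)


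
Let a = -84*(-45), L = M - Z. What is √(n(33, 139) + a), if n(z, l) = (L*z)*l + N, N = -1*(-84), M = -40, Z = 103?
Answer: 3*I*√72453 ≈ 807.51*I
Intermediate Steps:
L = -143 (L = -40 - 1*103 = -40 - 103 = -143)
N = 84
a = 3780
n(z, l) = 84 - 143*l*z (n(z, l) = (-143*z)*l + 84 = -143*l*z + 84 = 84 - 143*l*z)
√(n(33, 139) + a) = √((84 - 143*139*33) + 3780) = √((84 - 655941) + 3780) = √(-655857 + 3780) = √(-652077) = 3*I*√72453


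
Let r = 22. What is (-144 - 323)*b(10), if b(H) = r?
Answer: -10274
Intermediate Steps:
b(H) = 22
(-144 - 323)*b(10) = (-144 - 323)*22 = -467*22 = -10274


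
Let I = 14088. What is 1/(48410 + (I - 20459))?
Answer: 1/42039 ≈ 2.3787e-5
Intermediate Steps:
1/(48410 + (I - 20459)) = 1/(48410 + (14088 - 20459)) = 1/(48410 - 6371) = 1/42039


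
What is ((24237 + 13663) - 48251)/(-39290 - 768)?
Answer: 10351/40058 ≈ 0.25840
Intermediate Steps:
((24237 + 13663) - 48251)/(-39290 - 768) = (37900 - 48251)/(-40058) = -10351*(-1/40058) = 10351/40058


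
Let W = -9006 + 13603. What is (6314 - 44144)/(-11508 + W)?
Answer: 37830/6911 ≈ 5.4739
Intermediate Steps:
W = 4597
(6314 - 44144)/(-11508 + W) = (6314 - 44144)/(-11508 + 4597) = -37830/(-6911) = -37830*(-1/6911) = 37830/6911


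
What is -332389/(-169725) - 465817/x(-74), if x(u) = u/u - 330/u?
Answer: -2925182099447/34284450 ≈ -85321.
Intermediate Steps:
x(u) = 1 - 330/u
-332389/(-169725) - 465817/x(-74) = -332389/(-169725) - 465817*(-74/(-330 - 74)) = -332389*(-1/169725) - 465817/((-1/74*(-404))) = 332389/169725 - 465817/202/37 = 332389/169725 - 465817*37/202 = 332389/169725 - 17235229/202 = -2925182099447/34284450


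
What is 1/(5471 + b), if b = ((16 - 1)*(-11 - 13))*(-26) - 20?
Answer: 1/14811 ≈ 6.7517e-5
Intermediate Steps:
b = 9340 (b = (15*(-24))*(-26) - 20 = -360*(-26) - 20 = 9360 - 20 = 9340)
1/(5471 + b) = 1/(5471 + 9340) = 1/14811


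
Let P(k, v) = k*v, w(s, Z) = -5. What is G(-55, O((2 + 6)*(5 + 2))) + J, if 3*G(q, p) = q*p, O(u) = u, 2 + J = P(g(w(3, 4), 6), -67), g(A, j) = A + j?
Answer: -3287/3 ≈ -1095.7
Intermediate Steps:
J = -69 (J = -2 + (-5 + 6)*(-67) = -2 + 1*(-67) = -2 - 67 = -69)
G(q, p) = p*q/3 (G(q, p) = (q*p)/3 = (p*q)/3 = p*q/3)
G(-55, O((2 + 6)*(5 + 2))) + J = (⅓)*((2 + 6)*(5 + 2))*(-55) - 69 = (⅓)*(8*7)*(-55) - 69 = (⅓)*56*(-55) - 69 = -3080/3 - 69 = -3287/3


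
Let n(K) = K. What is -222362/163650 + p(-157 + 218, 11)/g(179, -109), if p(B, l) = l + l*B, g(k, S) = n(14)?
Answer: 27124058/572775 ≈ 47.356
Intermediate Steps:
g(k, S) = 14
p(B, l) = l + B*l
-222362/163650 + p(-157 + 218, 11)/g(179, -109) = -222362/163650 + (11*(1 + (-157 + 218)))/14 = -222362*1/163650 + (11*(1 + 61))*(1/14) = -111181/81825 + (11*62)*(1/14) = -111181/81825 + 682*(1/14) = -111181/81825 + 341/7 = 27124058/572775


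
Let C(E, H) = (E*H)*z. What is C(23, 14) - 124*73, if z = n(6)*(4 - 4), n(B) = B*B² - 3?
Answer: -9052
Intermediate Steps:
n(B) = -3 + B³ (n(B) = B³ - 3 = -3 + B³)
z = 0 (z = (-3 + 6³)*(4 - 4) = (-3 + 216)*0 = 213*0 = 0)
C(E, H) = 0 (C(E, H) = (E*H)*0 = 0)
C(23, 14) - 124*73 = 0 - 124*73 = 0 - 9052 = -9052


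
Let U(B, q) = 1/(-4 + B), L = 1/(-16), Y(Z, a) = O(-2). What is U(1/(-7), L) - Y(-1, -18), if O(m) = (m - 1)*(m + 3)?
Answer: 80/29 ≈ 2.7586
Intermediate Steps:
O(m) = (-1 + m)*(3 + m)
Y(Z, a) = -3 (Y(Z, a) = -3 + (-2)**2 + 2*(-2) = -3 + 4 - 4 = -3)
L = -1/16 ≈ -0.062500
U(1/(-7), L) - Y(-1, -18) = 1/(-4 + 1/(-7)) - 1*(-3) = 1/(-4 - 1/7) + 3 = 1/(-29/7) + 3 = -7/29 + 3 = 80/29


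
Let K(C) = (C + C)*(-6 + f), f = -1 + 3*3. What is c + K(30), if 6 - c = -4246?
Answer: 4372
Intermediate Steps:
c = 4252 (c = 6 - 1*(-4246) = 6 + 4246 = 4252)
f = 8 (f = -1 + 9 = 8)
K(C) = 4*C (K(C) = (C + C)*(-6 + 8) = (2*C)*2 = 4*C)
c + K(30) = 4252 + 4*30 = 4252 + 120 = 4372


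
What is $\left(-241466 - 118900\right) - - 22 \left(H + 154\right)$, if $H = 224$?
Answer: $-352050$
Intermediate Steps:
$\left(-241466 - 118900\right) - - 22 \left(H + 154\right) = \left(-241466 - 118900\right) - - 22 \left(224 + 154\right) = -360366 - \left(-22\right) 378 = -360366 - -8316 = -360366 + 8316 = -352050$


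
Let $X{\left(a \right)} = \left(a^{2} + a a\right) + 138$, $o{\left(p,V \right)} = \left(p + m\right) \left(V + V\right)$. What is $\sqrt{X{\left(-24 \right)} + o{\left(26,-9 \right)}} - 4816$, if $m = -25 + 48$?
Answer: $-4816 + 2 \sqrt{102} \approx -4795.8$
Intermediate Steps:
$m = 23$
$o{\left(p,V \right)} = 2 V \left(23 + p\right)$ ($o{\left(p,V \right)} = \left(p + 23\right) \left(V + V\right) = \left(23 + p\right) 2 V = 2 V \left(23 + p\right)$)
$X{\left(a \right)} = 138 + 2 a^{2}$ ($X{\left(a \right)} = \left(a^{2} + a^{2}\right) + 138 = 2 a^{2} + 138 = 138 + 2 a^{2}$)
$\sqrt{X{\left(-24 \right)} + o{\left(26,-9 \right)}} - 4816 = \sqrt{\left(138 + 2 \left(-24\right)^{2}\right) + 2 \left(-9\right) \left(23 + 26\right)} - 4816 = \sqrt{\left(138 + 2 \cdot 576\right) + 2 \left(-9\right) 49} - 4816 = \sqrt{\left(138 + 1152\right) - 882} - 4816 = \sqrt{1290 - 882} - 4816 = \sqrt{408} - 4816 = 2 \sqrt{102} - 4816 = -4816 + 2 \sqrt{102}$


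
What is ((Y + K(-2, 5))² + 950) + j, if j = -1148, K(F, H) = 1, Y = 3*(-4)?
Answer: -77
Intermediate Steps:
Y = -12
((Y + K(-2, 5))² + 950) + j = ((-12 + 1)² + 950) - 1148 = ((-11)² + 950) - 1148 = (121 + 950) - 1148 = 1071 - 1148 = -77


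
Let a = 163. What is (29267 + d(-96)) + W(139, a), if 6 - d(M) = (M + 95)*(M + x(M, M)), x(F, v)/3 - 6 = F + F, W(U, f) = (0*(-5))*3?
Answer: 28619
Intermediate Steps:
W(U, f) = 0 (W(U, f) = 0*3 = 0)
x(F, v) = 18 + 6*F (x(F, v) = 18 + 3*(F + F) = 18 + 3*(2*F) = 18 + 6*F)
d(M) = 6 - (18 + 7*M)*(95 + M) (d(M) = 6 - (M + 95)*(M + (18 + 6*M)) = 6 - (95 + M)*(18 + 7*M) = 6 - (18 + 7*M)*(95 + M))
(29267 + d(-96)) + W(139, a) = (29267 + (-1704 - 683*(-96) - 7*(-96)**2)) + 0 = (29267 + (-1704 + 65568 - 7*9216)) + 0 = (29267 + (-1704 + 65568 - 64512)) + 0 = (29267 - 648) + 0 = 28619 + 0 = 28619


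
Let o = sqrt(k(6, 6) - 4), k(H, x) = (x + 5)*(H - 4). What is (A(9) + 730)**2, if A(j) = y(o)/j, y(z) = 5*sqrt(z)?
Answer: 25*(1314 + 2**(1/4)*sqrt(3))**2/81 ≈ 5.3457e+5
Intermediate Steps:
k(H, x) = (-4 + H)*(5 + x) (k(H, x) = (5 + x)*(-4 + H) = (-4 + H)*(5 + x))
o = 3*sqrt(2) (o = sqrt((-20 - 4*6 + 5*6 + 6*6) - 4) = sqrt((-20 - 24 + 30 + 36) - 4) = sqrt(22 - 4) = sqrt(18) = 3*sqrt(2) ≈ 4.2426)
A(j) = 5*2**(1/4)*sqrt(3)/j (A(j) = (5*sqrt(3*sqrt(2)))/j = (5*(2**(1/4)*sqrt(3)))/j = (5*2**(1/4)*sqrt(3))/j = 5*2**(1/4)*sqrt(3)/j)
(A(9) + 730)**2 = (5*2**(1/4)*sqrt(3)/9 + 730)**2 = (730 + 5*2**(1/4)*sqrt(3)/9)**2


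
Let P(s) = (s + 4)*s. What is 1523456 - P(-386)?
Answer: 1376004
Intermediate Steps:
P(s) = s*(4 + s) (P(s) = (4 + s)*s = s*(4 + s))
1523456 - P(-386) = 1523456 - (-386)*(4 - 386) = 1523456 - (-386)*(-382) = 1523456 - 1*147452 = 1523456 - 147452 = 1376004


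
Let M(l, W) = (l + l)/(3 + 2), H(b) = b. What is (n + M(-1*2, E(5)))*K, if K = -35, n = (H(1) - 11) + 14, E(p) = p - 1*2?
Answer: -112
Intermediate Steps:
E(p) = -2 + p (E(p) = p - 2 = -2 + p)
n = 4 (n = (1 - 11) + 14 = -10 + 14 = 4)
M(l, W) = 2*l/5 (M(l, W) = (2*l)/5 = (2*l)*(⅕) = 2*l/5)
(n + M(-1*2, E(5)))*K = (4 + 2*(-1*2)/5)*(-35) = (4 + (⅖)*(-2))*(-35) = (4 - ⅘)*(-35) = (16/5)*(-35) = -112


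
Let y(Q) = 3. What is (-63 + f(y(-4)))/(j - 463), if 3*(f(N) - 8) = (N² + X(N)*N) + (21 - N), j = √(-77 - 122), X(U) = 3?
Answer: 19909/214568 + 43*I*√199/214568 ≈ 0.092786 + 0.002827*I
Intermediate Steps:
j = I*√199 (j = √(-199) = I*√199 ≈ 14.107*I)
f(N) = 15 + N²/3 + 2*N/3 (f(N) = 8 + ((N² + 3*N) + (21 - N))/3 = 8 + (21 + N² + 2*N)/3 = 8 + (7 + N²/3 + 2*N/3) = 15 + N²/3 + 2*N/3)
(-63 + f(y(-4)))/(j - 463) = (-63 + (15 + (⅓)*3² + (⅔)*3))/(I*√199 - 463) = (-63 + (15 + (⅓)*9 + 2))/(-463 + I*√199) = (-63 + (15 + 3 + 2))/(-463 + I*√199) = (-63 + 20)/(-463 + I*√199) = -43/(-463 + I*√199)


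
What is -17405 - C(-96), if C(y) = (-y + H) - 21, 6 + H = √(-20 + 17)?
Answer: -17474 - I*√3 ≈ -17474.0 - 1.732*I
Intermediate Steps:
H = -6 + I*√3 (H = -6 + √(-20 + 17) = -6 + √(-3) = -6 + I*√3 ≈ -6.0 + 1.732*I)
C(y) = -27 - y + I*√3 (C(y) = (-y + (-6 + I*√3)) - 21 = (-6 - y + I*√3) - 21 = -27 - y + I*√3)
-17405 - C(-96) = -17405 - (-27 - 1*(-96) + I*√3) = -17405 - (-27 + 96 + I*√3) = -17405 - (69 + I*√3) = -17405 + (-69 - I*√3) = -17474 - I*√3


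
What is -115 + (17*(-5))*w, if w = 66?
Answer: -5725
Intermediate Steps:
-115 + (17*(-5))*w = -115 + (17*(-5))*66 = -115 - 85*66 = -115 - 5610 = -5725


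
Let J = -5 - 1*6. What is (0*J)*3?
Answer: 0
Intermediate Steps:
J = -11 (J = -5 - 6 = -11)
(0*J)*3 = (0*(-11))*3 = 0*3 = 0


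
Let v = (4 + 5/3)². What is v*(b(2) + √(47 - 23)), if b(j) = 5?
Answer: 1445/9 + 578*√6/9 ≈ 317.87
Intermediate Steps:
v = 289/9 (v = (4 + 5*(⅓))² = (4 + 5/3)² = (17/3)² = 289/9 ≈ 32.111)
v*(b(2) + √(47 - 23)) = 289*(5 + √(47 - 23))/9 = 289*(5 + √24)/9 = 289*(5 + 2*√6)/9 = 1445/9 + 578*√6/9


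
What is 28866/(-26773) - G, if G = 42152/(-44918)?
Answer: -84033746/601294807 ≈ -0.13975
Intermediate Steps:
G = -21076/22459 (G = 42152*(-1/44918) = -21076/22459 ≈ -0.93842)
28866/(-26773) - G = 28866/(-26773) - 1*(-21076/22459) = 28866*(-1/26773) + 21076/22459 = -28866/26773 + 21076/22459 = -84033746/601294807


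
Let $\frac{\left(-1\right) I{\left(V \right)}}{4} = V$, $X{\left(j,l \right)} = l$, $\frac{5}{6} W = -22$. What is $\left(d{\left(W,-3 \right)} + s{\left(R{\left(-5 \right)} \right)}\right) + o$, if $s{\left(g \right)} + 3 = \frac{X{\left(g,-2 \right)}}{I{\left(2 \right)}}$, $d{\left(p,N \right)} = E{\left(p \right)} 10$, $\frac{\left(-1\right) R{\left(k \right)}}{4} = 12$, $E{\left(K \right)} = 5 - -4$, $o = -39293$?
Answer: $- \frac{156823}{4} \approx -39206.0$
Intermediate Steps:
$W = - \frac{132}{5}$ ($W = \frac{6}{5} \left(-22\right) = - \frac{132}{5} \approx -26.4$)
$E{\left(K \right)} = 9$ ($E{\left(K \right)} = 5 + 4 = 9$)
$R{\left(k \right)} = -48$ ($R{\left(k \right)} = \left(-4\right) 12 = -48$)
$I{\left(V \right)} = - 4 V$
$d{\left(p,N \right)} = 90$ ($d{\left(p,N \right)} = 9 \cdot 10 = 90$)
$s{\left(g \right)} = - \frac{11}{4}$ ($s{\left(g \right)} = -3 - \frac{2}{\left(-4\right) 2} = -3 - \frac{2}{-8} = -3 - - \frac{1}{4} = -3 + \frac{1}{4} = - \frac{11}{4}$)
$\left(d{\left(W,-3 \right)} + s{\left(R{\left(-5 \right)} \right)}\right) + o = \left(90 - \frac{11}{4}\right) - 39293 = \frac{349}{4} - 39293 = - \frac{156823}{4}$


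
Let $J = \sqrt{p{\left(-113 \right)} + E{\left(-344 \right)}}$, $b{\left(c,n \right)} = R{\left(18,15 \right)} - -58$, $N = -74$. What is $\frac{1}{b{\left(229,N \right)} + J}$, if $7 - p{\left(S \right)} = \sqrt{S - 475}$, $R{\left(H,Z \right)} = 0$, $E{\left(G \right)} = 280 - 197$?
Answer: $\frac{1}{58 + \sqrt{2} \sqrt{45 - 7 i \sqrt{3}}} \approx 0.014794 + 0.00027735 i$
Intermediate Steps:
$E{\left(G \right)} = 83$ ($E{\left(G \right)} = 280 - 197 = 83$)
$p{\left(S \right)} = 7 - \sqrt{-475 + S}$ ($p{\left(S \right)} = 7 - \sqrt{S - 475} = 7 - \sqrt{-475 + S}$)
$b{\left(c,n \right)} = 58$ ($b{\left(c,n \right)} = 0 - -58 = 0 + 58 = 58$)
$J = \sqrt{90 - 14 i \sqrt{3}}$ ($J = \sqrt{\left(7 - \sqrt{-475 - 113}\right) + 83} = \sqrt{\left(7 - \sqrt{-588}\right) + 83} = \sqrt{\left(7 - 14 i \sqrt{3}\right) + 83} = \sqrt{90 - 14 i \sqrt{3}} \approx 9.571 - 1.2668 i$)
$\frac{1}{b{\left(229,N \right)} + J} = \frac{1}{58 + \sqrt{90 - 14 i \sqrt{3}}}$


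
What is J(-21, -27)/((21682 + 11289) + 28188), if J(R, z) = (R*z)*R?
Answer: -1701/8737 ≈ -0.19469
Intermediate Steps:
J(R, z) = z*R²
J(-21, -27)/((21682 + 11289) + 28188) = (-27*(-21)²)/((21682 + 11289) + 28188) = (-27*441)/(32971 + 28188) = -11907/61159 = -11907*1/61159 = -1701/8737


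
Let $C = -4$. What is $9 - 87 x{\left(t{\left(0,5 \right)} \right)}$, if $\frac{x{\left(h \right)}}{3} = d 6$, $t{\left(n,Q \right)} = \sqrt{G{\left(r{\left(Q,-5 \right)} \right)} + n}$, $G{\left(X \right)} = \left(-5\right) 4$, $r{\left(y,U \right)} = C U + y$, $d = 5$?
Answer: $-7821$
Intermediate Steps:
$r{\left(y,U \right)} = y - 4 U$ ($r{\left(y,U \right)} = - 4 U + y = y - 4 U$)
$G{\left(X \right)} = -20$
$t{\left(n,Q \right)} = \sqrt{-20 + n}$
$x{\left(h \right)} = 90$ ($x{\left(h \right)} = 3 \cdot 5 \cdot 6 = 3 \cdot 30 = 90$)
$9 - 87 x{\left(t{\left(0,5 \right)} \right)} = 9 - 7830 = -7821$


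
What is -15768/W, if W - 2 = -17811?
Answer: 15768/17809 ≈ 0.88540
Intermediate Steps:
W = -17809 (W = 2 - 17811 = -17809)
-15768/W = -15768/(-17809) = -15768*(-1/17809) = 15768/17809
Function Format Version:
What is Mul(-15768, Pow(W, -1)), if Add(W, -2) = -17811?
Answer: Rational(15768, 17809) ≈ 0.88540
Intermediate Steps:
W = -17809 (W = Add(2, -17811) = -17809)
Mul(-15768, Pow(W, -1)) = Mul(-15768, Pow(-17809, -1)) = Mul(-15768, Rational(-1, 17809)) = Rational(15768, 17809)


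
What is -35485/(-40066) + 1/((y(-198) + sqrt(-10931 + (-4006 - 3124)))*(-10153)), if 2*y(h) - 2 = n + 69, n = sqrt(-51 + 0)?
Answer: (-1967672571*I + 27713785*sqrt(51) + 55427570*sqrt(18061))/(31291546*(sqrt(51) - 71*I + 2*sqrt(18061))) ≈ 0.88566 + 6.6962e-7*I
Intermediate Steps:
n = I*sqrt(51) (n = sqrt(-51) = I*sqrt(51) ≈ 7.1414*I)
y(h) = 71/2 + I*sqrt(51)/2 (y(h) = 1 + (I*sqrt(51) + 69)/2 = 1 + (69 + I*sqrt(51))/2 = 1 + (69/2 + I*sqrt(51)/2) = 71/2 + I*sqrt(51)/2)
-35485/(-40066) + 1/((y(-198) + sqrt(-10931 + (-4006 - 3124)))*(-10153)) = -35485/(-40066) + 1/(((71/2 + I*sqrt(51)/2) + sqrt(-10931 + (-4006 - 3124)))*(-10153)) = -35485*(-1/40066) - 1/10153/((71/2 + I*sqrt(51)/2) + sqrt(-10931 - 7130)) = 35485/40066 - 1/10153/((71/2 + I*sqrt(51)/2) + sqrt(-18061)) = 35485/40066 - 1/10153/((71/2 + I*sqrt(51)/2) + I*sqrt(18061)) = 35485/40066 - 1/10153/(71/2 + I*sqrt(18061) + I*sqrt(51)/2) = 35485/40066 - 1/(10153*(71/2 + I*sqrt(18061) + I*sqrt(51)/2))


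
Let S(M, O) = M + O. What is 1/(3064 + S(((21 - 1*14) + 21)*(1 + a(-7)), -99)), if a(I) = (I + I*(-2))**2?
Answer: 1/4365 ≈ 0.00022910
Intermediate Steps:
a(I) = I**2 (a(I) = (I - 2*I)**2 = (-I)**2 = I**2)
1/(3064 + S(((21 - 1*14) + 21)*(1 + a(-7)), -99)) = 1/(3064 + (((21 - 1*14) + 21)*(1 + (-7)**2) - 99)) = 1/(3064 + (((21 - 14) + 21)*(1 + 49) - 99)) = 1/(3064 + ((7 + 21)*50 - 99)) = 1/(3064 + (28*50 - 99)) = 1/(3064 + (1400 - 99)) = 1/(3064 + 1301) = 1/4365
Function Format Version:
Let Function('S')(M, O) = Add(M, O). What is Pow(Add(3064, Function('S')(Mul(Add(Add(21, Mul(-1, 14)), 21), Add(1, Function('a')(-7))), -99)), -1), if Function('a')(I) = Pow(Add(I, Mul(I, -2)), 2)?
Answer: Rational(1, 4365) ≈ 0.00022910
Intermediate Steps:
Function('a')(I) = Pow(I, 2) (Function('a')(I) = Pow(Add(I, Mul(-2, I)), 2) = Pow(Mul(-1, I), 2) = Pow(I, 2))
Pow(Add(3064, Function('S')(Mul(Add(Add(21, Mul(-1, 14)), 21), Add(1, Function('a')(-7))), -99)), -1) = Pow(Add(3064, Add(Mul(Add(Add(21, Mul(-1, 14)), 21), Add(1, Pow(-7, 2))), -99)), -1) = Pow(Add(3064, Add(Mul(Add(Add(21, -14), 21), Add(1, 49)), -99)), -1) = Pow(Add(3064, Add(Mul(Add(7, 21), 50), -99)), -1) = Pow(Add(3064, Add(Mul(28, 50), -99)), -1) = Pow(Add(3064, Add(1400, -99)), -1) = Pow(Add(3064, 1301), -1) = Pow(4365, -1) = Rational(1, 4365)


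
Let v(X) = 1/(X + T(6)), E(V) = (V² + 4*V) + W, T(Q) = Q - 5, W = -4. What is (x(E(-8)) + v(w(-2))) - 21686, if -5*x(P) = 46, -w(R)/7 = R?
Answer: -325427/15 ≈ -21695.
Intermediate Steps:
T(Q) = -5 + Q
E(V) = -4 + V² + 4*V (E(V) = (V² + 4*V) - 4 = -4 + V² + 4*V)
w(R) = -7*R
x(P) = -46/5 (x(P) = -⅕*46 = -46/5)
v(X) = 1/(1 + X) (v(X) = 1/(X + (-5 + 6)) = 1/(X + 1) = 1/(1 + X))
(x(E(-8)) + v(w(-2))) - 21686 = (-46/5 + 1/(1 - 7*(-2))) - 21686 = (-46/5 + 1/(1 + 14)) - 21686 = (-46/5 + 1/15) - 21686 = -137/15 - 21686 = -325427/15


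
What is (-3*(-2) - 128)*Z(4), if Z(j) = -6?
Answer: 732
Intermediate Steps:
(-3*(-2) - 128)*Z(4) = (-3*(-2) - 128)*(-6) = (6 - 128)*(-6) = -122*(-6) = 732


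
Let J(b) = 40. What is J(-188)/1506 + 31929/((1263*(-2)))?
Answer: -7997339/634026 ≈ -12.614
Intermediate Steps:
J(-188)/1506 + 31929/((1263*(-2))) = 40/1506 + 31929/((1263*(-2))) = 40*(1/1506) + 31929/(-2526) = 20/753 + 31929*(-1/2526) = 20/753 - 10643/842 = -7997339/634026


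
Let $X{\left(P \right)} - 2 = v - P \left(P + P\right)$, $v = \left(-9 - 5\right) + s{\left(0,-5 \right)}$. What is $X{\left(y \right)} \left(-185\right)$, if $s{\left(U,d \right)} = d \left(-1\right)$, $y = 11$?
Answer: $46065$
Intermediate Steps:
$s{\left(U,d \right)} = - d$
$v = -9$ ($v = \left(-9 - 5\right) - -5 = -14 + 5 = -9$)
$X{\left(P \right)} = -7 - 2 P^{2}$ ($X{\left(P \right)} = 2 - \left(9 + P \left(P + P\right)\right) = 2 - \left(9 + P 2 P\right) = 2 - \left(9 + 2 P^{2}\right) = -7 - 2 P^{2}$)
$X{\left(y \right)} \left(-185\right) = \left(-7 - 2 \cdot 11^{2}\right) \left(-185\right) = \left(-7 - 242\right) \left(-185\right) = \left(-249\right) \left(-185\right) = 46065$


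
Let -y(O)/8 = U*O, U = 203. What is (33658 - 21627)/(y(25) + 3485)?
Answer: -12031/37115 ≈ -0.32415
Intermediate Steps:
y(O) = -1624*O
(33658 - 21627)/(y(25) + 3485) = (33658 - 21627)/(-1624*25 + 3485) = 12031/(-40600 + 3485) = 12031/(-37115) = 12031*(-1/37115) = -12031/37115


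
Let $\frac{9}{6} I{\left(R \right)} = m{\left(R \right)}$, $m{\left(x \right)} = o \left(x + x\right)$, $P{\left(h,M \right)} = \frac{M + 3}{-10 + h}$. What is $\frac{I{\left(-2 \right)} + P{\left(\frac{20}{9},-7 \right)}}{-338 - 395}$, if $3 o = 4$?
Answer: $\frac{958}{230895} \approx 0.0041491$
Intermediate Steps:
$o = \frac{4}{3}$ ($o = \frac{1}{3} \cdot 4 = \frac{4}{3} \approx 1.3333$)
$P{\left(h,M \right)} = \frac{3 + M}{-10 + h}$
$m{\left(x \right)} = \frac{8 x}{3}$ ($m{\left(x \right)} = \frac{4 \left(x + x\right)}{3} = \frac{4 \cdot 2 x}{3} = \frac{8 x}{3}$)
$I{\left(R \right)} = \frac{16 R}{9}$ ($I{\left(R \right)} = \frac{2 \frac{8 R}{3}}{3} = \frac{16 R}{9}$)
$\frac{I{\left(-2 \right)} + P{\left(\frac{20}{9},-7 \right)}}{-338 - 395} = \frac{\frac{16}{9} \left(-2\right) + \frac{3 - 7}{-10 + \frac{20}{9}}}{-338 - 395} = \frac{- \frac{32}{9} + \frac{1}{-10 + 20 \cdot \frac{1}{9}} \left(-4\right)}{-733} = \left(- \frac{32}{9} + \frac{1}{-10 + \frac{20}{9}} \left(-4\right)\right) \left(- \frac{1}{733}\right) = \left(- \frac{32}{9} + \frac{1}{- \frac{70}{9}} \left(-4\right)\right) \left(- \frac{1}{733}\right) = \left(- \frac{32}{9} - - \frac{18}{35}\right) \left(- \frac{1}{733}\right) = \left(- \frac{32}{9} + \frac{18}{35}\right) \left(- \frac{1}{733}\right) = \left(- \frac{958}{315}\right) \left(- \frac{1}{733}\right) = \frac{958}{230895}$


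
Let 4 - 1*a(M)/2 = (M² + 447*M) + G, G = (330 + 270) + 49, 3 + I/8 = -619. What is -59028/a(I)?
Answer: 29514/22536949 ≈ 0.0013096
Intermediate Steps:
I = -4976 (I = -24 + 8*(-619) = -24 - 4952 = -4976)
G = 649 (G = 600 + 49 = 649)
a(M) = -1290 - 894*M - 2*M² (a(M) = 8 - 2*((M² + 447*M) + 649) = 8 - 2*(649 + M² + 447*M) = 8 + (-1298 - 894*M - 2*M²) = -1290 - 894*M - 2*M²)
-59028/a(I) = -59028/(-1290 - 894*(-4976) - 2*(-4976)²) = -59028/(-1290 + 4448544 - 2*24760576) = -59028/(-1290 + 4448544 - 49521152) = -59028/(-45073898) = -59028*(-1/45073898) = 29514/22536949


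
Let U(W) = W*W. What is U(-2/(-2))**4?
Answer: 1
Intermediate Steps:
U(W) = W**2
U(-2/(-2))**4 = ((-2/(-2))**2)**4 = ((-2*(-1/2))**2)**4 = (1**2)**4 = 1**4 = 1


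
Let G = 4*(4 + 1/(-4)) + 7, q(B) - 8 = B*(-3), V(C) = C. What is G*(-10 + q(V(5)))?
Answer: -374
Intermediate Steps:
q(B) = 8 - 3*B (q(B) = 8 + B*(-3) = 8 - 3*B)
G = 22 (G = 4*(4 - ¼) + 7 = 4*(15/4) + 7 = 15 + 7 = 22)
G*(-10 + q(V(5))) = 22*(-10 + (8 - 3*5)) = 22*(-10 + (8 - 15)) = 22*(-10 - 7) = 22*(-17) = -374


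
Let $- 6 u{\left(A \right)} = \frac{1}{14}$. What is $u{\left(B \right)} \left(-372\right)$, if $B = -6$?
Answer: $\frac{31}{7} \approx 4.4286$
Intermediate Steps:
$u{\left(A \right)} = - \frac{1}{84}$ ($u{\left(A \right)} = - \frac{1}{6 \cdot 14} = \left(- \frac{1}{6}\right) \frac{1}{14} = - \frac{1}{84}$)
$u{\left(B \right)} \left(-372\right) = \left(- \frac{1}{84}\right) \left(-372\right) = \frac{31}{7}$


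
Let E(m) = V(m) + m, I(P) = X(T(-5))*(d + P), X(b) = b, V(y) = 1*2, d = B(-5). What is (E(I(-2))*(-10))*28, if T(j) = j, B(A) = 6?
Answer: 5040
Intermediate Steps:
d = 6
V(y) = 2
I(P) = -30 - 5*P (I(P) = -5*(6 + P) = -30 - 5*P)
E(m) = 2 + m
(E(I(-2))*(-10))*28 = ((2 + (-30 - 5*(-2)))*(-10))*28 = ((2 + (-30 + 10))*(-10))*28 = ((2 - 20)*(-10))*28 = -18*(-10)*28 = 180*28 = 5040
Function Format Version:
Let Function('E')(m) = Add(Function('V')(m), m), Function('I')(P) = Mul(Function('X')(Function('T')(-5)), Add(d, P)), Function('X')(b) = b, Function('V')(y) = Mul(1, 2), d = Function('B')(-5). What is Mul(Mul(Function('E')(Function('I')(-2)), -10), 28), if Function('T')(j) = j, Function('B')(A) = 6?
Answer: 5040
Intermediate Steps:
d = 6
Function('V')(y) = 2
Function('I')(P) = Add(-30, Mul(-5, P)) (Function('I')(P) = Mul(-5, Add(6, P)) = Add(-30, Mul(-5, P)))
Function('E')(m) = Add(2, m)
Mul(Mul(Function('E')(Function('I')(-2)), -10), 28) = Mul(Mul(Add(2, Add(-30, Mul(-5, -2))), -10), 28) = Mul(Mul(Add(2, Add(-30, 10)), -10), 28) = Mul(Mul(Add(2, -20), -10), 28) = Mul(Mul(-18, -10), 28) = Mul(180, 28) = 5040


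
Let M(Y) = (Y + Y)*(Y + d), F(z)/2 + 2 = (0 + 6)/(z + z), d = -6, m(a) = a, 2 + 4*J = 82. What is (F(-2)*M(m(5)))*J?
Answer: 1400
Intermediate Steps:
J = 20 (J = -½ + (¼)*82 = -½ + 41/2 = 20)
F(z) = -4 + 6/z (F(z) = -4 + 2*((0 + 6)/(z + z)) = -4 + 2*(6/((2*z))) = -4 + 2*(6*(1/(2*z))) = -4 + 2*(3/z) = -4 + 6/z)
M(Y) = 2*Y*(-6 + Y) (M(Y) = (Y + Y)*(Y - 6) = (2*Y)*(-6 + Y) = 2*Y*(-6 + Y))
(F(-2)*M(m(5)))*J = ((-4 + 6/(-2))*(2*5*(-6 + 5)))*20 = ((-4 + 6*(-½))*(2*5*(-1)))*20 = ((-4 - 3)*(-10))*20 = -7*(-10)*20 = 70*20 = 1400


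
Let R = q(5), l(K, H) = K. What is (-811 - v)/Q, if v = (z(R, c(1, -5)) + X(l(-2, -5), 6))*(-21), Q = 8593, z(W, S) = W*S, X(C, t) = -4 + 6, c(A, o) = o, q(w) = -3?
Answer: -454/8593 ≈ -0.052834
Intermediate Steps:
X(C, t) = 2
R = -3
z(W, S) = S*W
v = -357 (v = (-5*(-3) + 2)*(-21) = (15 + 2)*(-21) = 17*(-21) = -357)
(-811 - v)/Q = (-811 - 1*(-357))/8593 = (-811 + 357)*(1/8593) = -454*1/8593 = -454/8593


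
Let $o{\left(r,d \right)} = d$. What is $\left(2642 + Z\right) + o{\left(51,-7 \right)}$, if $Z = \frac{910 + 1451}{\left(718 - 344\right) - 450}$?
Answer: $\frac{197899}{76} \approx 2603.9$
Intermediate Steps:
$Z = - \frac{2361}{76}$ ($Z = \frac{2361}{\left(718 - 344\right) - 450} = \frac{2361}{374 - 450} = \frac{2361}{-76} = 2361 \left(- \frac{1}{76}\right) = - \frac{2361}{76} \approx -31.066$)
$\left(2642 + Z\right) + o{\left(51,-7 \right)} = \left(2642 - \frac{2361}{76}\right) - 7 = \frac{198431}{76} - 7 = \frac{197899}{76}$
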